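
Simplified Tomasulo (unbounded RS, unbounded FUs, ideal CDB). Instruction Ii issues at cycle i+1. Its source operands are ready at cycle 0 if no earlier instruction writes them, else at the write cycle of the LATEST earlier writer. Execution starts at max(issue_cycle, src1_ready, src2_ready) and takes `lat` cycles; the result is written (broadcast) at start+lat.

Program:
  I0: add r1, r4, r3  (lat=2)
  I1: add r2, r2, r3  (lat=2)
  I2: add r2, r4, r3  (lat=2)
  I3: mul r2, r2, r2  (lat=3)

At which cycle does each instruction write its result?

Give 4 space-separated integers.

I0 add r1: issue@1 deps=(None,None) exec_start@1 write@3
I1 add r2: issue@2 deps=(None,None) exec_start@2 write@4
I2 add r2: issue@3 deps=(None,None) exec_start@3 write@5
I3 mul r2: issue@4 deps=(2,2) exec_start@5 write@8

Answer: 3 4 5 8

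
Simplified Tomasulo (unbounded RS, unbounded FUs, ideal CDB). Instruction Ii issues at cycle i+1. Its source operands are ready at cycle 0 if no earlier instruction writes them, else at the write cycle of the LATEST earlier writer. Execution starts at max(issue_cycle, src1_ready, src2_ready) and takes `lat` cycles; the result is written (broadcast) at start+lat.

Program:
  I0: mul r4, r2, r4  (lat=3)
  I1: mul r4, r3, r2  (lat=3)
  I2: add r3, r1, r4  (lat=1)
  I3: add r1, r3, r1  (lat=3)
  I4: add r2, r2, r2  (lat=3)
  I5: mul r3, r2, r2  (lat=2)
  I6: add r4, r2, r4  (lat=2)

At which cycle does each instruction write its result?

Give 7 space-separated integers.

Answer: 4 5 6 9 8 10 10

Derivation:
I0 mul r4: issue@1 deps=(None,None) exec_start@1 write@4
I1 mul r4: issue@2 deps=(None,None) exec_start@2 write@5
I2 add r3: issue@3 deps=(None,1) exec_start@5 write@6
I3 add r1: issue@4 deps=(2,None) exec_start@6 write@9
I4 add r2: issue@5 deps=(None,None) exec_start@5 write@8
I5 mul r3: issue@6 deps=(4,4) exec_start@8 write@10
I6 add r4: issue@7 deps=(4,1) exec_start@8 write@10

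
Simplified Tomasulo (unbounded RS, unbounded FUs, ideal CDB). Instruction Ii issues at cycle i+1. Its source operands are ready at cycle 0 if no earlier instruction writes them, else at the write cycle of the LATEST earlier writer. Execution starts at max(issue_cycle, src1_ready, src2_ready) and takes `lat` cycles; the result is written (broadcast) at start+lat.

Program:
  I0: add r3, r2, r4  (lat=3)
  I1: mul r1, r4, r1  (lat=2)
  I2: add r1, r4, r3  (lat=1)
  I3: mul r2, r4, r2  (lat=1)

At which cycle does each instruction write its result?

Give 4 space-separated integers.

Answer: 4 4 5 5

Derivation:
I0 add r3: issue@1 deps=(None,None) exec_start@1 write@4
I1 mul r1: issue@2 deps=(None,None) exec_start@2 write@4
I2 add r1: issue@3 deps=(None,0) exec_start@4 write@5
I3 mul r2: issue@4 deps=(None,None) exec_start@4 write@5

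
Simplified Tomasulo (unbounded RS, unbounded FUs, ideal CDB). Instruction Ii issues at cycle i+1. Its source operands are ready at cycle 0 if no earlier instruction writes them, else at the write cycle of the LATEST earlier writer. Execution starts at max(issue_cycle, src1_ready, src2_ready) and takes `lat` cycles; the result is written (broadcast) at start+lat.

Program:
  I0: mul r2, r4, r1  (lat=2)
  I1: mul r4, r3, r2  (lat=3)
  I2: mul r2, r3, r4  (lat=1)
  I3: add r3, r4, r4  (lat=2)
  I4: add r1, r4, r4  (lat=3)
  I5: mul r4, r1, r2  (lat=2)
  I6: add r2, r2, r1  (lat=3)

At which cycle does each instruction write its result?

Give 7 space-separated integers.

I0 mul r2: issue@1 deps=(None,None) exec_start@1 write@3
I1 mul r4: issue@2 deps=(None,0) exec_start@3 write@6
I2 mul r2: issue@3 deps=(None,1) exec_start@6 write@7
I3 add r3: issue@4 deps=(1,1) exec_start@6 write@8
I4 add r1: issue@5 deps=(1,1) exec_start@6 write@9
I5 mul r4: issue@6 deps=(4,2) exec_start@9 write@11
I6 add r2: issue@7 deps=(2,4) exec_start@9 write@12

Answer: 3 6 7 8 9 11 12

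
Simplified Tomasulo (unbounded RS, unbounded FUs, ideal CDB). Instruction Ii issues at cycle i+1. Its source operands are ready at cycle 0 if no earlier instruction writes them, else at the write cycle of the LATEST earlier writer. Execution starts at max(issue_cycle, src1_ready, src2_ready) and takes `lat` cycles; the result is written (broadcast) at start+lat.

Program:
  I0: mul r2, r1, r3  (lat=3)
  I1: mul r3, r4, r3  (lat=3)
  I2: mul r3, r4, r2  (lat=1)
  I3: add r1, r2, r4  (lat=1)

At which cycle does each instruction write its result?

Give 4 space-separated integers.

Answer: 4 5 5 5

Derivation:
I0 mul r2: issue@1 deps=(None,None) exec_start@1 write@4
I1 mul r3: issue@2 deps=(None,None) exec_start@2 write@5
I2 mul r3: issue@3 deps=(None,0) exec_start@4 write@5
I3 add r1: issue@4 deps=(0,None) exec_start@4 write@5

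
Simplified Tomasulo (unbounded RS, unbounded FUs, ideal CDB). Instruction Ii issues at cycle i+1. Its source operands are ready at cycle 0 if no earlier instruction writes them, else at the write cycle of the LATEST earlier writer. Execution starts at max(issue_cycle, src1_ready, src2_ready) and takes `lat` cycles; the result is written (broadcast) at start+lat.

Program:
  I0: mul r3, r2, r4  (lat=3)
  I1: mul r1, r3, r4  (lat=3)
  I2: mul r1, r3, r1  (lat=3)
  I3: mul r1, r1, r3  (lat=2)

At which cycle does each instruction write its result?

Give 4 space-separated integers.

Answer: 4 7 10 12

Derivation:
I0 mul r3: issue@1 deps=(None,None) exec_start@1 write@4
I1 mul r1: issue@2 deps=(0,None) exec_start@4 write@7
I2 mul r1: issue@3 deps=(0,1) exec_start@7 write@10
I3 mul r1: issue@4 deps=(2,0) exec_start@10 write@12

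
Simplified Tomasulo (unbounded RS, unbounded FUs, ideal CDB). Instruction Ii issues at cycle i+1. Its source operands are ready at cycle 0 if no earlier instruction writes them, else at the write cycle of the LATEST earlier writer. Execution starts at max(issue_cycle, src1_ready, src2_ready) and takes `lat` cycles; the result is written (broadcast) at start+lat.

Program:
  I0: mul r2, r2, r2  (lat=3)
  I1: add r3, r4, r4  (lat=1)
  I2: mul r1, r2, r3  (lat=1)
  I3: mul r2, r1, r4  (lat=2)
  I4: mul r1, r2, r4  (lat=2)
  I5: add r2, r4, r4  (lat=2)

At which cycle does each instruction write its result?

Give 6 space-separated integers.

Answer: 4 3 5 7 9 8

Derivation:
I0 mul r2: issue@1 deps=(None,None) exec_start@1 write@4
I1 add r3: issue@2 deps=(None,None) exec_start@2 write@3
I2 mul r1: issue@3 deps=(0,1) exec_start@4 write@5
I3 mul r2: issue@4 deps=(2,None) exec_start@5 write@7
I4 mul r1: issue@5 deps=(3,None) exec_start@7 write@9
I5 add r2: issue@6 deps=(None,None) exec_start@6 write@8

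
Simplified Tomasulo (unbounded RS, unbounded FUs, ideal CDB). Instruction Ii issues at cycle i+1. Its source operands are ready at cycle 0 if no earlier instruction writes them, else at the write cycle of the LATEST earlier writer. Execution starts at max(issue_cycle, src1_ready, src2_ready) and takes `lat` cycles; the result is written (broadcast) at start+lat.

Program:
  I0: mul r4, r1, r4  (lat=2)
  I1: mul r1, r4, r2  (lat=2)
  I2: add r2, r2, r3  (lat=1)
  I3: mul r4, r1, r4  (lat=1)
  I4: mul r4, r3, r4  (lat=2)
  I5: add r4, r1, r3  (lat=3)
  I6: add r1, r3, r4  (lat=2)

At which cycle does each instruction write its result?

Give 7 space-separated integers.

Answer: 3 5 4 6 8 9 11

Derivation:
I0 mul r4: issue@1 deps=(None,None) exec_start@1 write@3
I1 mul r1: issue@2 deps=(0,None) exec_start@3 write@5
I2 add r2: issue@3 deps=(None,None) exec_start@3 write@4
I3 mul r4: issue@4 deps=(1,0) exec_start@5 write@6
I4 mul r4: issue@5 deps=(None,3) exec_start@6 write@8
I5 add r4: issue@6 deps=(1,None) exec_start@6 write@9
I6 add r1: issue@7 deps=(None,5) exec_start@9 write@11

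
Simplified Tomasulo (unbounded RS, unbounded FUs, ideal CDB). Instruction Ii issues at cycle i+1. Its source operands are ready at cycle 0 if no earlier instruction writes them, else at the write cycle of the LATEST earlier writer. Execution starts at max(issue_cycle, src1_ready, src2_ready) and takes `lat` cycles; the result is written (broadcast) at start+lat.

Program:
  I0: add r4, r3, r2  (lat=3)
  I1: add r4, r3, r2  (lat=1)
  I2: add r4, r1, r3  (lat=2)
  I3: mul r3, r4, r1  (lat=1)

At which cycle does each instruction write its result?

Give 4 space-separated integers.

I0 add r4: issue@1 deps=(None,None) exec_start@1 write@4
I1 add r4: issue@2 deps=(None,None) exec_start@2 write@3
I2 add r4: issue@3 deps=(None,None) exec_start@3 write@5
I3 mul r3: issue@4 deps=(2,None) exec_start@5 write@6

Answer: 4 3 5 6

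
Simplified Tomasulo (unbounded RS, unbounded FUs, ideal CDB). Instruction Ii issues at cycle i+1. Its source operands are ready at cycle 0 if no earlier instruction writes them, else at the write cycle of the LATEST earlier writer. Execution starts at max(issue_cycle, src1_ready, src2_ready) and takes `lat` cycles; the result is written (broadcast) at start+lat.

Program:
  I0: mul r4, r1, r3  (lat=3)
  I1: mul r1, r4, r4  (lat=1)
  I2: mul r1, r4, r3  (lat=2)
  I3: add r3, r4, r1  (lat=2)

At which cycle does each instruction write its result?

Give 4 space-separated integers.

I0 mul r4: issue@1 deps=(None,None) exec_start@1 write@4
I1 mul r1: issue@2 deps=(0,0) exec_start@4 write@5
I2 mul r1: issue@3 deps=(0,None) exec_start@4 write@6
I3 add r3: issue@4 deps=(0,2) exec_start@6 write@8

Answer: 4 5 6 8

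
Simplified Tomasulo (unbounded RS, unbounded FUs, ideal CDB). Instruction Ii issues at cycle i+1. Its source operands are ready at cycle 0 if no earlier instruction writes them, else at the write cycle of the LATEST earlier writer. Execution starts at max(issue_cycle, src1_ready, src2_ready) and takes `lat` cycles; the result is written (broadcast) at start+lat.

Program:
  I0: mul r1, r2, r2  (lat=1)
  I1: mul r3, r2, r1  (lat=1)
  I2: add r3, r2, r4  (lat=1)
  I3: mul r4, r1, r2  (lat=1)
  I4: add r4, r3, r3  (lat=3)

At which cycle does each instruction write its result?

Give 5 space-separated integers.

Answer: 2 3 4 5 8

Derivation:
I0 mul r1: issue@1 deps=(None,None) exec_start@1 write@2
I1 mul r3: issue@2 deps=(None,0) exec_start@2 write@3
I2 add r3: issue@3 deps=(None,None) exec_start@3 write@4
I3 mul r4: issue@4 deps=(0,None) exec_start@4 write@5
I4 add r4: issue@5 deps=(2,2) exec_start@5 write@8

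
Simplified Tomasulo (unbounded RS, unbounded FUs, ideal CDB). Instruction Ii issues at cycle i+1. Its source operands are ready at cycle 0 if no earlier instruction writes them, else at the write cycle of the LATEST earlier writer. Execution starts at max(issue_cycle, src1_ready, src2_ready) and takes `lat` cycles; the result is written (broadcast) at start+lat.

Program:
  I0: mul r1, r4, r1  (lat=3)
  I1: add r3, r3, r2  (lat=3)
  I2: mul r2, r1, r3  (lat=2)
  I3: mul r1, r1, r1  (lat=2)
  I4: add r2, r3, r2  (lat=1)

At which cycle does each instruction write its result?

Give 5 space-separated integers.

Answer: 4 5 7 6 8

Derivation:
I0 mul r1: issue@1 deps=(None,None) exec_start@1 write@4
I1 add r3: issue@2 deps=(None,None) exec_start@2 write@5
I2 mul r2: issue@3 deps=(0,1) exec_start@5 write@7
I3 mul r1: issue@4 deps=(0,0) exec_start@4 write@6
I4 add r2: issue@5 deps=(1,2) exec_start@7 write@8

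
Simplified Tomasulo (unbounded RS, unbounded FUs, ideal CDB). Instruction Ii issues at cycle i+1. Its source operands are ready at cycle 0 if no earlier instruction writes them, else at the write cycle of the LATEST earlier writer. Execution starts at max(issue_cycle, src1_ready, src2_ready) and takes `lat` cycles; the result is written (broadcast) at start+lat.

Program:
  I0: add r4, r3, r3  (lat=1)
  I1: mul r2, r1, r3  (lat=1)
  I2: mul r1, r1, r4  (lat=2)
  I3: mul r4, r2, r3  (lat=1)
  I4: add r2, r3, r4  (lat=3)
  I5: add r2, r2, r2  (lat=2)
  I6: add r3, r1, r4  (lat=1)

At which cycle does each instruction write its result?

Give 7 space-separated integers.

Answer: 2 3 5 5 8 10 8

Derivation:
I0 add r4: issue@1 deps=(None,None) exec_start@1 write@2
I1 mul r2: issue@2 deps=(None,None) exec_start@2 write@3
I2 mul r1: issue@3 deps=(None,0) exec_start@3 write@5
I3 mul r4: issue@4 deps=(1,None) exec_start@4 write@5
I4 add r2: issue@5 deps=(None,3) exec_start@5 write@8
I5 add r2: issue@6 deps=(4,4) exec_start@8 write@10
I6 add r3: issue@7 deps=(2,3) exec_start@7 write@8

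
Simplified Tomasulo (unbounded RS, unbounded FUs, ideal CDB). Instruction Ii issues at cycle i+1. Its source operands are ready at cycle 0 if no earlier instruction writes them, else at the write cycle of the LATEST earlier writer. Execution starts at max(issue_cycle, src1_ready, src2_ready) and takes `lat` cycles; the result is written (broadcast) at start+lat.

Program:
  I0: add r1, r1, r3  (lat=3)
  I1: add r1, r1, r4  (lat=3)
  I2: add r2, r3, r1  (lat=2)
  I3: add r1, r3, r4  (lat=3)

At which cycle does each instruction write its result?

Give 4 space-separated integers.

Answer: 4 7 9 7

Derivation:
I0 add r1: issue@1 deps=(None,None) exec_start@1 write@4
I1 add r1: issue@2 deps=(0,None) exec_start@4 write@7
I2 add r2: issue@3 deps=(None,1) exec_start@7 write@9
I3 add r1: issue@4 deps=(None,None) exec_start@4 write@7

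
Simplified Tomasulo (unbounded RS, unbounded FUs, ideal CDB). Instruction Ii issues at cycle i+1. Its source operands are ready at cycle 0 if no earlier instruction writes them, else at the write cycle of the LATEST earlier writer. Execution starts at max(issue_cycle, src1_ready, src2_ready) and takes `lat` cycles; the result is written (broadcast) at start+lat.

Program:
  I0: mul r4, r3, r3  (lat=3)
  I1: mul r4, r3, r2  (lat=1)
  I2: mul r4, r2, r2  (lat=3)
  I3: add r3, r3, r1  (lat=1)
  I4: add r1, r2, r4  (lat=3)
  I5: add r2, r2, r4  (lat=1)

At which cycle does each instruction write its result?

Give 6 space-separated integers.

I0 mul r4: issue@1 deps=(None,None) exec_start@1 write@4
I1 mul r4: issue@2 deps=(None,None) exec_start@2 write@3
I2 mul r4: issue@3 deps=(None,None) exec_start@3 write@6
I3 add r3: issue@4 deps=(None,None) exec_start@4 write@5
I4 add r1: issue@5 deps=(None,2) exec_start@6 write@9
I5 add r2: issue@6 deps=(None,2) exec_start@6 write@7

Answer: 4 3 6 5 9 7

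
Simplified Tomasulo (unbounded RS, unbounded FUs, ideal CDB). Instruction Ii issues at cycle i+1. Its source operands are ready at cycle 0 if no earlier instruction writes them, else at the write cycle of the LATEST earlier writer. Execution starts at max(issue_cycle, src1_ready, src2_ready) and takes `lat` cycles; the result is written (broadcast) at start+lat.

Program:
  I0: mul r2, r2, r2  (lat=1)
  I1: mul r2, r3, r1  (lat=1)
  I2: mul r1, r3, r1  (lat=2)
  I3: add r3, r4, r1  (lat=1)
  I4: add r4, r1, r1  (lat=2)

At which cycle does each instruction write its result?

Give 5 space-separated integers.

Answer: 2 3 5 6 7

Derivation:
I0 mul r2: issue@1 deps=(None,None) exec_start@1 write@2
I1 mul r2: issue@2 deps=(None,None) exec_start@2 write@3
I2 mul r1: issue@3 deps=(None,None) exec_start@3 write@5
I3 add r3: issue@4 deps=(None,2) exec_start@5 write@6
I4 add r4: issue@5 deps=(2,2) exec_start@5 write@7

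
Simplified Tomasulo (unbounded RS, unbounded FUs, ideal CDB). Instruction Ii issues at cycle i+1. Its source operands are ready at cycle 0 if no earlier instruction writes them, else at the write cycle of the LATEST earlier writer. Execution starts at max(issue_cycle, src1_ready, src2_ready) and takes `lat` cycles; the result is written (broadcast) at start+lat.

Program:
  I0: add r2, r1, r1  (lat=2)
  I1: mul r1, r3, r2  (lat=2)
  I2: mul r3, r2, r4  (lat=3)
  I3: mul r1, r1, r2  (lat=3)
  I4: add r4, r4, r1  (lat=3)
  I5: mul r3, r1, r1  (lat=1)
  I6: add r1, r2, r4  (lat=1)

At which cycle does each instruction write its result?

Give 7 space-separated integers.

Answer: 3 5 6 8 11 9 12

Derivation:
I0 add r2: issue@1 deps=(None,None) exec_start@1 write@3
I1 mul r1: issue@2 deps=(None,0) exec_start@3 write@5
I2 mul r3: issue@3 deps=(0,None) exec_start@3 write@6
I3 mul r1: issue@4 deps=(1,0) exec_start@5 write@8
I4 add r4: issue@5 deps=(None,3) exec_start@8 write@11
I5 mul r3: issue@6 deps=(3,3) exec_start@8 write@9
I6 add r1: issue@7 deps=(0,4) exec_start@11 write@12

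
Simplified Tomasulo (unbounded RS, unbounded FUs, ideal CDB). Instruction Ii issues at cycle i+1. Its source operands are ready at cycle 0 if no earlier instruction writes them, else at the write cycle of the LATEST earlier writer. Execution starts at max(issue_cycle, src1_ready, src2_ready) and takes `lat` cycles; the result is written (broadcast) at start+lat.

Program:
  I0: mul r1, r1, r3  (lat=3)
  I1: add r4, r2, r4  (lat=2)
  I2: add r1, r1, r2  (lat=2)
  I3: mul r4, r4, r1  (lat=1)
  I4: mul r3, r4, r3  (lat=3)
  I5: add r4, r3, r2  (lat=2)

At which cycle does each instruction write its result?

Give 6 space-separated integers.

Answer: 4 4 6 7 10 12

Derivation:
I0 mul r1: issue@1 deps=(None,None) exec_start@1 write@4
I1 add r4: issue@2 deps=(None,None) exec_start@2 write@4
I2 add r1: issue@3 deps=(0,None) exec_start@4 write@6
I3 mul r4: issue@4 deps=(1,2) exec_start@6 write@7
I4 mul r3: issue@5 deps=(3,None) exec_start@7 write@10
I5 add r4: issue@6 deps=(4,None) exec_start@10 write@12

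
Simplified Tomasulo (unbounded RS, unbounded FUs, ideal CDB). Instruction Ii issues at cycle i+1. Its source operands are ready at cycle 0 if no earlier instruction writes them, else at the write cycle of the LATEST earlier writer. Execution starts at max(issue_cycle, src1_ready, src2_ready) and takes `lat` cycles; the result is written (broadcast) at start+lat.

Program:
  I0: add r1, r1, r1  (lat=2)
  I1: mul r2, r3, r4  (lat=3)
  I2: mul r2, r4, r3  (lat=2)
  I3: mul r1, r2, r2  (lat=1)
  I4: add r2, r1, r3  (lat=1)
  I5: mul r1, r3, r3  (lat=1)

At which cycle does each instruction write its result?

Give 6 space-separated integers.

Answer: 3 5 5 6 7 7

Derivation:
I0 add r1: issue@1 deps=(None,None) exec_start@1 write@3
I1 mul r2: issue@2 deps=(None,None) exec_start@2 write@5
I2 mul r2: issue@3 deps=(None,None) exec_start@3 write@5
I3 mul r1: issue@4 deps=(2,2) exec_start@5 write@6
I4 add r2: issue@5 deps=(3,None) exec_start@6 write@7
I5 mul r1: issue@6 deps=(None,None) exec_start@6 write@7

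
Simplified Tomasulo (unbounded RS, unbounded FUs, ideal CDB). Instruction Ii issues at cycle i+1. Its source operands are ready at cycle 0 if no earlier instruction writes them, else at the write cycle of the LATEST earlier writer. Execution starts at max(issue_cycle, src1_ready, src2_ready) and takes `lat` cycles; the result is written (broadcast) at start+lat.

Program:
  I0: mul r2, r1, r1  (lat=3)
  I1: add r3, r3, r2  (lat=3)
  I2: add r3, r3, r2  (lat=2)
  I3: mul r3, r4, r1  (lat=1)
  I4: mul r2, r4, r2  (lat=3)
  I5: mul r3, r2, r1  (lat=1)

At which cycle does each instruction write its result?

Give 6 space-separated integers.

Answer: 4 7 9 5 8 9

Derivation:
I0 mul r2: issue@1 deps=(None,None) exec_start@1 write@4
I1 add r3: issue@2 deps=(None,0) exec_start@4 write@7
I2 add r3: issue@3 deps=(1,0) exec_start@7 write@9
I3 mul r3: issue@4 deps=(None,None) exec_start@4 write@5
I4 mul r2: issue@5 deps=(None,0) exec_start@5 write@8
I5 mul r3: issue@6 deps=(4,None) exec_start@8 write@9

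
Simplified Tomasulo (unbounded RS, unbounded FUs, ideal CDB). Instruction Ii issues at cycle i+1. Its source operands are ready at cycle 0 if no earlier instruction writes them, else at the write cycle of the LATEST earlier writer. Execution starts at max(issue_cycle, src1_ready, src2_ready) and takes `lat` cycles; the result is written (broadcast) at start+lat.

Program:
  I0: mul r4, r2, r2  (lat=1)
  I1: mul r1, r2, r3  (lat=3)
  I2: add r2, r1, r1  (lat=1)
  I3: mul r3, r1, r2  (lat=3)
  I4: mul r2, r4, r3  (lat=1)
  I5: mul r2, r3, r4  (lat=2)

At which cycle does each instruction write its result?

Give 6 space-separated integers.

I0 mul r4: issue@1 deps=(None,None) exec_start@1 write@2
I1 mul r1: issue@2 deps=(None,None) exec_start@2 write@5
I2 add r2: issue@3 deps=(1,1) exec_start@5 write@6
I3 mul r3: issue@4 deps=(1,2) exec_start@6 write@9
I4 mul r2: issue@5 deps=(0,3) exec_start@9 write@10
I5 mul r2: issue@6 deps=(3,0) exec_start@9 write@11

Answer: 2 5 6 9 10 11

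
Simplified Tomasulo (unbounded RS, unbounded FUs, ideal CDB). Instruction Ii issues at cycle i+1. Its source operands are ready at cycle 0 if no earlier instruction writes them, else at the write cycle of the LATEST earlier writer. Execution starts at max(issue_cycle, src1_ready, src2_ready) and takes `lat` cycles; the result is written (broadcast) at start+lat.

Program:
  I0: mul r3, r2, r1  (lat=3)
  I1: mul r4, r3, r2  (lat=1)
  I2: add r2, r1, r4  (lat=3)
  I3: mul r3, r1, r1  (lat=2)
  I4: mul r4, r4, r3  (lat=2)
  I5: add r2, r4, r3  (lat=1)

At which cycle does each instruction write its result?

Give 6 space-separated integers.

I0 mul r3: issue@1 deps=(None,None) exec_start@1 write@4
I1 mul r4: issue@2 deps=(0,None) exec_start@4 write@5
I2 add r2: issue@3 deps=(None,1) exec_start@5 write@8
I3 mul r3: issue@4 deps=(None,None) exec_start@4 write@6
I4 mul r4: issue@5 deps=(1,3) exec_start@6 write@8
I5 add r2: issue@6 deps=(4,3) exec_start@8 write@9

Answer: 4 5 8 6 8 9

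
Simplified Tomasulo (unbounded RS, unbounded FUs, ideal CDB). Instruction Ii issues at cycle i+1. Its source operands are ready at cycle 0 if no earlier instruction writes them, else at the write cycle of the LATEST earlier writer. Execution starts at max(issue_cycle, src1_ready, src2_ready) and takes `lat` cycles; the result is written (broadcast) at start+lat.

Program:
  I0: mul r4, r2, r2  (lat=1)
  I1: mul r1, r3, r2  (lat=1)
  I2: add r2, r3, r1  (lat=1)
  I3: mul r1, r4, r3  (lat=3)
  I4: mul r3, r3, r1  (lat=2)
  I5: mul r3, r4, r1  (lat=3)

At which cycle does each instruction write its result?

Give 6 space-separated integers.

I0 mul r4: issue@1 deps=(None,None) exec_start@1 write@2
I1 mul r1: issue@2 deps=(None,None) exec_start@2 write@3
I2 add r2: issue@3 deps=(None,1) exec_start@3 write@4
I3 mul r1: issue@4 deps=(0,None) exec_start@4 write@7
I4 mul r3: issue@5 deps=(None,3) exec_start@7 write@9
I5 mul r3: issue@6 deps=(0,3) exec_start@7 write@10

Answer: 2 3 4 7 9 10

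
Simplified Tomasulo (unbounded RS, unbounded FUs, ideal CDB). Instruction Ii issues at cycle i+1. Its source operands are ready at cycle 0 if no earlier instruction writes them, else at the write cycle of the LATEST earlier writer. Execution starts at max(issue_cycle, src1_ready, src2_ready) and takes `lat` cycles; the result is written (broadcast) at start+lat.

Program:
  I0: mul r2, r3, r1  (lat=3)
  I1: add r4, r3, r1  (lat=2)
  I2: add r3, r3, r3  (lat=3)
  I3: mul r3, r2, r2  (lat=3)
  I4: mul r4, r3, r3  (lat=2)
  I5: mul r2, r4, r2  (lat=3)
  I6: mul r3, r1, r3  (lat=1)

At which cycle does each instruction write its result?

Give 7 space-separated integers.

Answer: 4 4 6 7 9 12 8

Derivation:
I0 mul r2: issue@1 deps=(None,None) exec_start@1 write@4
I1 add r4: issue@2 deps=(None,None) exec_start@2 write@4
I2 add r3: issue@3 deps=(None,None) exec_start@3 write@6
I3 mul r3: issue@4 deps=(0,0) exec_start@4 write@7
I4 mul r4: issue@5 deps=(3,3) exec_start@7 write@9
I5 mul r2: issue@6 deps=(4,0) exec_start@9 write@12
I6 mul r3: issue@7 deps=(None,3) exec_start@7 write@8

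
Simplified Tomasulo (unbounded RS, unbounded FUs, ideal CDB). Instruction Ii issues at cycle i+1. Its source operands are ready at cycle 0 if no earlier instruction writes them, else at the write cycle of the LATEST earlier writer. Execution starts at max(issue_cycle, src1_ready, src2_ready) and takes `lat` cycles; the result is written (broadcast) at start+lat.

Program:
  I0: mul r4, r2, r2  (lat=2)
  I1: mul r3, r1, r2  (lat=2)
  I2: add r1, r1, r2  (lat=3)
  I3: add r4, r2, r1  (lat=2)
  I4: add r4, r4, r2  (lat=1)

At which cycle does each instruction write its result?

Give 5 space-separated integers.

I0 mul r4: issue@1 deps=(None,None) exec_start@1 write@3
I1 mul r3: issue@2 deps=(None,None) exec_start@2 write@4
I2 add r1: issue@3 deps=(None,None) exec_start@3 write@6
I3 add r4: issue@4 deps=(None,2) exec_start@6 write@8
I4 add r4: issue@5 deps=(3,None) exec_start@8 write@9

Answer: 3 4 6 8 9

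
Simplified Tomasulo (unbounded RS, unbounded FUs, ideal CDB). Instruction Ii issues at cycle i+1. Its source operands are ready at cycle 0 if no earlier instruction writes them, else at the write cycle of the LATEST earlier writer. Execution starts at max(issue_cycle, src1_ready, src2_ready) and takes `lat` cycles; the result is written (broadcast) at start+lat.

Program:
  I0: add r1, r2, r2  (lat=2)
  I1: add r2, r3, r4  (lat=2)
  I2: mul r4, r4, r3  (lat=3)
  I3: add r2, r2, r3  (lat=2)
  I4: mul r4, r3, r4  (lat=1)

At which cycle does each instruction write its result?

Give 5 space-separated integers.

I0 add r1: issue@1 deps=(None,None) exec_start@1 write@3
I1 add r2: issue@2 deps=(None,None) exec_start@2 write@4
I2 mul r4: issue@3 deps=(None,None) exec_start@3 write@6
I3 add r2: issue@4 deps=(1,None) exec_start@4 write@6
I4 mul r4: issue@5 deps=(None,2) exec_start@6 write@7

Answer: 3 4 6 6 7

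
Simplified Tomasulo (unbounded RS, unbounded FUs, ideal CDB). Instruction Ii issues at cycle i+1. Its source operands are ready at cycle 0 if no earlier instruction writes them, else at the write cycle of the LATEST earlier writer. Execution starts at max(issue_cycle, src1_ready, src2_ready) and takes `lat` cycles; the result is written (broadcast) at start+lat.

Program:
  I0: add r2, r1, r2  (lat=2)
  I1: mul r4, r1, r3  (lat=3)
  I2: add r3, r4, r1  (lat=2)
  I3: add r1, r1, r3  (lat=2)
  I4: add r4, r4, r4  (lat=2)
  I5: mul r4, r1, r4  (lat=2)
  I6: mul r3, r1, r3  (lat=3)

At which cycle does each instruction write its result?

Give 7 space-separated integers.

I0 add r2: issue@1 deps=(None,None) exec_start@1 write@3
I1 mul r4: issue@2 deps=(None,None) exec_start@2 write@5
I2 add r3: issue@3 deps=(1,None) exec_start@5 write@7
I3 add r1: issue@4 deps=(None,2) exec_start@7 write@9
I4 add r4: issue@5 deps=(1,1) exec_start@5 write@7
I5 mul r4: issue@6 deps=(3,4) exec_start@9 write@11
I6 mul r3: issue@7 deps=(3,2) exec_start@9 write@12

Answer: 3 5 7 9 7 11 12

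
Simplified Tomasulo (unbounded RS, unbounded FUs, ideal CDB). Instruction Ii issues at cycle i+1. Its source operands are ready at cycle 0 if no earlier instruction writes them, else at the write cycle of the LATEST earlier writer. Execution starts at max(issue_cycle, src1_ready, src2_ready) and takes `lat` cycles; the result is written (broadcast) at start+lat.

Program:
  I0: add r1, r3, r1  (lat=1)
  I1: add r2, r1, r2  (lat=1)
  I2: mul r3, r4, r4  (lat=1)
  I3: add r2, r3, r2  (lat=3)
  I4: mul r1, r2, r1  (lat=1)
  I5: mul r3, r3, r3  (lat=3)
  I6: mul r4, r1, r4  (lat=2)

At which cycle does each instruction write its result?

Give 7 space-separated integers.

I0 add r1: issue@1 deps=(None,None) exec_start@1 write@2
I1 add r2: issue@2 deps=(0,None) exec_start@2 write@3
I2 mul r3: issue@3 deps=(None,None) exec_start@3 write@4
I3 add r2: issue@4 deps=(2,1) exec_start@4 write@7
I4 mul r1: issue@5 deps=(3,0) exec_start@7 write@8
I5 mul r3: issue@6 deps=(2,2) exec_start@6 write@9
I6 mul r4: issue@7 deps=(4,None) exec_start@8 write@10

Answer: 2 3 4 7 8 9 10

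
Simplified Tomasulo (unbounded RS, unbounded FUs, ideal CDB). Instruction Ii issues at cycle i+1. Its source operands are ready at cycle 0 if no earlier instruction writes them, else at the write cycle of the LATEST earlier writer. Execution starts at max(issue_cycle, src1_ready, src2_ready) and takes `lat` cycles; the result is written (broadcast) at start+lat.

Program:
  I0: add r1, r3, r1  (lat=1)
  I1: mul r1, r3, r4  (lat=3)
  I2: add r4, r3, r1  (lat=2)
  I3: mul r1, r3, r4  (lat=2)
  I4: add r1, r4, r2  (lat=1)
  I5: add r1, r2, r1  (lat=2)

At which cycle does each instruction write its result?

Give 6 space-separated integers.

Answer: 2 5 7 9 8 10

Derivation:
I0 add r1: issue@1 deps=(None,None) exec_start@1 write@2
I1 mul r1: issue@2 deps=(None,None) exec_start@2 write@5
I2 add r4: issue@3 deps=(None,1) exec_start@5 write@7
I3 mul r1: issue@4 deps=(None,2) exec_start@7 write@9
I4 add r1: issue@5 deps=(2,None) exec_start@7 write@8
I5 add r1: issue@6 deps=(None,4) exec_start@8 write@10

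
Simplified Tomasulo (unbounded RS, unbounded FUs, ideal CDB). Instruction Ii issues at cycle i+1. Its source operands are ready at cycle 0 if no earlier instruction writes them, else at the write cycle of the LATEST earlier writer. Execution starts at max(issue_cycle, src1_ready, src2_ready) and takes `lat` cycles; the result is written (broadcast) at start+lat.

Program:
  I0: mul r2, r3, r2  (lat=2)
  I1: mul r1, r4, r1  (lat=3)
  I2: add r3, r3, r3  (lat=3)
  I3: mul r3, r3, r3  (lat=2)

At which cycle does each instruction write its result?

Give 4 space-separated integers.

Answer: 3 5 6 8

Derivation:
I0 mul r2: issue@1 deps=(None,None) exec_start@1 write@3
I1 mul r1: issue@2 deps=(None,None) exec_start@2 write@5
I2 add r3: issue@3 deps=(None,None) exec_start@3 write@6
I3 mul r3: issue@4 deps=(2,2) exec_start@6 write@8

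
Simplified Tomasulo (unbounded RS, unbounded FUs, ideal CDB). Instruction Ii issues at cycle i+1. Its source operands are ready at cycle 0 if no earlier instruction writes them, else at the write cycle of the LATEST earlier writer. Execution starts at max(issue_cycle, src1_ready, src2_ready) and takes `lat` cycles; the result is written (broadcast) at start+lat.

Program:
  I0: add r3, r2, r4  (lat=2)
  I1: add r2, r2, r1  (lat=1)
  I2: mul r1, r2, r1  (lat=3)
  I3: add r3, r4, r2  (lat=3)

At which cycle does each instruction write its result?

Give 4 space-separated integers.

Answer: 3 3 6 7

Derivation:
I0 add r3: issue@1 deps=(None,None) exec_start@1 write@3
I1 add r2: issue@2 deps=(None,None) exec_start@2 write@3
I2 mul r1: issue@3 deps=(1,None) exec_start@3 write@6
I3 add r3: issue@4 deps=(None,1) exec_start@4 write@7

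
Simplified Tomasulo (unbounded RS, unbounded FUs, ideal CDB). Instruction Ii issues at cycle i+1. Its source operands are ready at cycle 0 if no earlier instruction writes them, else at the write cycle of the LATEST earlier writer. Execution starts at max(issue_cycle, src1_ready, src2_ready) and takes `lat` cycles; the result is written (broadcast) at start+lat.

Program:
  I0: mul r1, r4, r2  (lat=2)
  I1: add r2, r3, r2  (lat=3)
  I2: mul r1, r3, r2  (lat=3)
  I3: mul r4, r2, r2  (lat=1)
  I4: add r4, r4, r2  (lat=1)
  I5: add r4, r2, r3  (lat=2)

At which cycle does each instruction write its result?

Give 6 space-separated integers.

Answer: 3 5 8 6 7 8

Derivation:
I0 mul r1: issue@1 deps=(None,None) exec_start@1 write@3
I1 add r2: issue@2 deps=(None,None) exec_start@2 write@5
I2 mul r1: issue@3 deps=(None,1) exec_start@5 write@8
I3 mul r4: issue@4 deps=(1,1) exec_start@5 write@6
I4 add r4: issue@5 deps=(3,1) exec_start@6 write@7
I5 add r4: issue@6 deps=(1,None) exec_start@6 write@8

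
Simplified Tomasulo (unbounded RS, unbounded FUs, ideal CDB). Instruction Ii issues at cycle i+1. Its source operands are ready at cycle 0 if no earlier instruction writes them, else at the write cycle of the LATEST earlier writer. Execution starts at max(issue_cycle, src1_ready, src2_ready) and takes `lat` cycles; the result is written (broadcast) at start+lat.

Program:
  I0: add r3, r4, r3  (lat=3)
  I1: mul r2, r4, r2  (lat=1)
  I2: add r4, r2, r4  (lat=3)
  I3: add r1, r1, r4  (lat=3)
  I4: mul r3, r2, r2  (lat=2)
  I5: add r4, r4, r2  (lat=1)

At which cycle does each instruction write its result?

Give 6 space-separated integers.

Answer: 4 3 6 9 7 7

Derivation:
I0 add r3: issue@1 deps=(None,None) exec_start@1 write@4
I1 mul r2: issue@2 deps=(None,None) exec_start@2 write@3
I2 add r4: issue@3 deps=(1,None) exec_start@3 write@6
I3 add r1: issue@4 deps=(None,2) exec_start@6 write@9
I4 mul r3: issue@5 deps=(1,1) exec_start@5 write@7
I5 add r4: issue@6 deps=(2,1) exec_start@6 write@7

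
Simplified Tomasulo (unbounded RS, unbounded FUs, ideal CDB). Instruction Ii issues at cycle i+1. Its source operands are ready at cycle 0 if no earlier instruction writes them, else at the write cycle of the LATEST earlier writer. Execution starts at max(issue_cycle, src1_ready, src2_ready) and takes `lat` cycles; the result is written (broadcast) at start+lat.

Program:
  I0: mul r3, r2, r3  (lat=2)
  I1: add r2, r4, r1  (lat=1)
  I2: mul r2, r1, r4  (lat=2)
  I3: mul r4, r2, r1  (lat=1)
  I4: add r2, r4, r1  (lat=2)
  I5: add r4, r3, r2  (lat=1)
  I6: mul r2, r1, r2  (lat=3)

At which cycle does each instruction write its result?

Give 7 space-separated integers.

Answer: 3 3 5 6 8 9 11

Derivation:
I0 mul r3: issue@1 deps=(None,None) exec_start@1 write@3
I1 add r2: issue@2 deps=(None,None) exec_start@2 write@3
I2 mul r2: issue@3 deps=(None,None) exec_start@3 write@5
I3 mul r4: issue@4 deps=(2,None) exec_start@5 write@6
I4 add r2: issue@5 deps=(3,None) exec_start@6 write@8
I5 add r4: issue@6 deps=(0,4) exec_start@8 write@9
I6 mul r2: issue@7 deps=(None,4) exec_start@8 write@11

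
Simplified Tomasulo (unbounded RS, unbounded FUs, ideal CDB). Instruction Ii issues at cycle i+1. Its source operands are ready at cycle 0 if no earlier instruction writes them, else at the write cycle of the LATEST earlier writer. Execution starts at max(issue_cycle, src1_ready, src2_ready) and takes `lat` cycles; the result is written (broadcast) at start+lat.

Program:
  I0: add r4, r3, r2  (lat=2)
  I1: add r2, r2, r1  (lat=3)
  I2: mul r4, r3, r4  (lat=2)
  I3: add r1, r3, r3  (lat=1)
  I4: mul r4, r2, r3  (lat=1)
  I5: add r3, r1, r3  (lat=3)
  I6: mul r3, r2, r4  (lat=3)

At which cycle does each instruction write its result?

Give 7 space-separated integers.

Answer: 3 5 5 5 6 9 10

Derivation:
I0 add r4: issue@1 deps=(None,None) exec_start@1 write@3
I1 add r2: issue@2 deps=(None,None) exec_start@2 write@5
I2 mul r4: issue@3 deps=(None,0) exec_start@3 write@5
I3 add r1: issue@4 deps=(None,None) exec_start@4 write@5
I4 mul r4: issue@5 deps=(1,None) exec_start@5 write@6
I5 add r3: issue@6 deps=(3,None) exec_start@6 write@9
I6 mul r3: issue@7 deps=(1,4) exec_start@7 write@10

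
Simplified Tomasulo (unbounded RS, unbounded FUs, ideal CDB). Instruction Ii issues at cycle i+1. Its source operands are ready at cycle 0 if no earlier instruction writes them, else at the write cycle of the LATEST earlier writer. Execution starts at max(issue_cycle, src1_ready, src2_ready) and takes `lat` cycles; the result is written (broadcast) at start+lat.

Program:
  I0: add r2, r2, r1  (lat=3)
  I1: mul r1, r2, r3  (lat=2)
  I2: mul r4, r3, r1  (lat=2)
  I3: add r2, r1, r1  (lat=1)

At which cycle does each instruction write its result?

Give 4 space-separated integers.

I0 add r2: issue@1 deps=(None,None) exec_start@1 write@4
I1 mul r1: issue@2 deps=(0,None) exec_start@4 write@6
I2 mul r4: issue@3 deps=(None,1) exec_start@6 write@8
I3 add r2: issue@4 deps=(1,1) exec_start@6 write@7

Answer: 4 6 8 7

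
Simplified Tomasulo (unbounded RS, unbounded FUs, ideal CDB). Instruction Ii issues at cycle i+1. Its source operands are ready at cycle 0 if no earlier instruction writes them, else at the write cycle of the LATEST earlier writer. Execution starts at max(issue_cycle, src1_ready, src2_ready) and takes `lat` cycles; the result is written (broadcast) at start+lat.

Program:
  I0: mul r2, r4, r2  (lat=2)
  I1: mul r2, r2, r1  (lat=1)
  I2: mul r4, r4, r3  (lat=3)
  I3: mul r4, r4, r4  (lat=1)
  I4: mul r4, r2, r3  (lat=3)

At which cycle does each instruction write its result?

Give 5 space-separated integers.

I0 mul r2: issue@1 deps=(None,None) exec_start@1 write@3
I1 mul r2: issue@2 deps=(0,None) exec_start@3 write@4
I2 mul r4: issue@3 deps=(None,None) exec_start@3 write@6
I3 mul r4: issue@4 deps=(2,2) exec_start@6 write@7
I4 mul r4: issue@5 deps=(1,None) exec_start@5 write@8

Answer: 3 4 6 7 8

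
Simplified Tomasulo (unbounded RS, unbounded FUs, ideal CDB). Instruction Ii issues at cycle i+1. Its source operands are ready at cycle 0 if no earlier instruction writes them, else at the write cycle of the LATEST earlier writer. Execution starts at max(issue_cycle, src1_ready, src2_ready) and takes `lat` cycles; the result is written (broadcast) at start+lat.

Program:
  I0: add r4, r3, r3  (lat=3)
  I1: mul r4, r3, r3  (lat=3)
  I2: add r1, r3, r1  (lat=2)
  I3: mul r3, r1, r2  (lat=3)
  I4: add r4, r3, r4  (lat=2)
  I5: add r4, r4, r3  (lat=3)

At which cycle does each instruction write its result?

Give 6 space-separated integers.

I0 add r4: issue@1 deps=(None,None) exec_start@1 write@4
I1 mul r4: issue@2 deps=(None,None) exec_start@2 write@5
I2 add r1: issue@3 deps=(None,None) exec_start@3 write@5
I3 mul r3: issue@4 deps=(2,None) exec_start@5 write@8
I4 add r4: issue@5 deps=(3,1) exec_start@8 write@10
I5 add r4: issue@6 deps=(4,3) exec_start@10 write@13

Answer: 4 5 5 8 10 13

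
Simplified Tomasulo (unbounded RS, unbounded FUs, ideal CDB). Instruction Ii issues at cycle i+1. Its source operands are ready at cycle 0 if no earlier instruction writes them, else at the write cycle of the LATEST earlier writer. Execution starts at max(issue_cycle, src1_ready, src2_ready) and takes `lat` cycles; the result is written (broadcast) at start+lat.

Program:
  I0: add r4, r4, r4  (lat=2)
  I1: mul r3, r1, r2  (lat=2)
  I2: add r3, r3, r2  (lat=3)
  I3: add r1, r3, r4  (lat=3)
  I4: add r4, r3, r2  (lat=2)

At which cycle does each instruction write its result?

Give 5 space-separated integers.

I0 add r4: issue@1 deps=(None,None) exec_start@1 write@3
I1 mul r3: issue@2 deps=(None,None) exec_start@2 write@4
I2 add r3: issue@3 deps=(1,None) exec_start@4 write@7
I3 add r1: issue@4 deps=(2,0) exec_start@7 write@10
I4 add r4: issue@5 deps=(2,None) exec_start@7 write@9

Answer: 3 4 7 10 9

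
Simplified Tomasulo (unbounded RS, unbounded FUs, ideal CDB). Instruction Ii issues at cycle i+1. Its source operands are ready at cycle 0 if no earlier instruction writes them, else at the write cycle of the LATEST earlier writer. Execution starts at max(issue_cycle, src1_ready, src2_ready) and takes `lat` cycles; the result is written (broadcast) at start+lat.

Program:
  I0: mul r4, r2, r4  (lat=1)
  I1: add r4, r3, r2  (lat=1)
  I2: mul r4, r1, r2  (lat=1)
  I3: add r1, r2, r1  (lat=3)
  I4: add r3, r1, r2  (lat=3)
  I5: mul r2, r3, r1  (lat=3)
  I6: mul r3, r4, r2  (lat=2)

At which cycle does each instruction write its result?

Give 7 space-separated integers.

I0 mul r4: issue@1 deps=(None,None) exec_start@1 write@2
I1 add r4: issue@2 deps=(None,None) exec_start@2 write@3
I2 mul r4: issue@3 deps=(None,None) exec_start@3 write@4
I3 add r1: issue@4 deps=(None,None) exec_start@4 write@7
I4 add r3: issue@5 deps=(3,None) exec_start@7 write@10
I5 mul r2: issue@6 deps=(4,3) exec_start@10 write@13
I6 mul r3: issue@7 deps=(2,5) exec_start@13 write@15

Answer: 2 3 4 7 10 13 15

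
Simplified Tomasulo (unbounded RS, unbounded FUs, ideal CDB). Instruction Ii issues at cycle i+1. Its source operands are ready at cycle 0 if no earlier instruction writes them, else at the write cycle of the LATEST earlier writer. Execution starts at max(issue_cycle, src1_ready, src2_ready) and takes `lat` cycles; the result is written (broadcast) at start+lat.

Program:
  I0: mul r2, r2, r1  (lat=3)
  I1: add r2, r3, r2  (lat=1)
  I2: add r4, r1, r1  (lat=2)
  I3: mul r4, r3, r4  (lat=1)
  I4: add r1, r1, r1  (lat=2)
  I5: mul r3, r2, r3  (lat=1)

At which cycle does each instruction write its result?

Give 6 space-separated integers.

Answer: 4 5 5 6 7 7

Derivation:
I0 mul r2: issue@1 deps=(None,None) exec_start@1 write@4
I1 add r2: issue@2 deps=(None,0) exec_start@4 write@5
I2 add r4: issue@3 deps=(None,None) exec_start@3 write@5
I3 mul r4: issue@4 deps=(None,2) exec_start@5 write@6
I4 add r1: issue@5 deps=(None,None) exec_start@5 write@7
I5 mul r3: issue@6 deps=(1,None) exec_start@6 write@7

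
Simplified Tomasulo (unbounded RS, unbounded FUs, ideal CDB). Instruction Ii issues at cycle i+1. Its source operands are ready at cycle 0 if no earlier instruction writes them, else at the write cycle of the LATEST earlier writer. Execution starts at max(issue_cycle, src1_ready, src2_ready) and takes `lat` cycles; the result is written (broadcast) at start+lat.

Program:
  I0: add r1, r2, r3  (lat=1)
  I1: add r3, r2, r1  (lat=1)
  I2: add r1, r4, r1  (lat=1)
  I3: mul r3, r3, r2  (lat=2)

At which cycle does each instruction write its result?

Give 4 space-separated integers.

I0 add r1: issue@1 deps=(None,None) exec_start@1 write@2
I1 add r3: issue@2 deps=(None,0) exec_start@2 write@3
I2 add r1: issue@3 deps=(None,0) exec_start@3 write@4
I3 mul r3: issue@4 deps=(1,None) exec_start@4 write@6

Answer: 2 3 4 6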